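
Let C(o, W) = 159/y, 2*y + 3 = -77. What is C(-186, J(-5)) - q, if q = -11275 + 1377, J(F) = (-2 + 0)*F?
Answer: 395761/40 ≈ 9894.0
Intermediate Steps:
y = -40 (y = -3/2 + (½)*(-77) = -3/2 - 77/2 = -40)
J(F) = -2*F
C(o, W) = -159/40 (C(o, W) = 159/(-40) = 159*(-1/40) = -159/40)
q = -9898
C(-186, J(-5)) - q = -159/40 - 1*(-9898) = -159/40 + 9898 = 395761/40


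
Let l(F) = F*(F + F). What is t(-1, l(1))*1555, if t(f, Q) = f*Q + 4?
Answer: 3110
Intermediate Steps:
l(F) = 2*F**2 (l(F) = F*(2*F) = 2*F**2)
t(f, Q) = 4 + Q*f (t(f, Q) = Q*f + 4 = 4 + Q*f)
t(-1, l(1))*1555 = (4 + (2*1**2)*(-1))*1555 = (4 + (2*1)*(-1))*1555 = (4 + 2*(-1))*1555 = (4 - 2)*1555 = 2*1555 = 3110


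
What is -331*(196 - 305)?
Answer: 36079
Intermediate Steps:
-331*(196 - 305) = -331*(-109) = 36079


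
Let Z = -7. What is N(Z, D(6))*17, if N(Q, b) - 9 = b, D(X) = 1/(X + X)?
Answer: 1853/12 ≈ 154.42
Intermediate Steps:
D(X) = 1/(2*X)
N(Q, b) = 9 + b
N(Z, D(6))*17 = (9 + (½)/6)*17 = (9 + (½)*(⅙))*17 = (9 + 1/12)*17 = (109/12)*17 = 1853/12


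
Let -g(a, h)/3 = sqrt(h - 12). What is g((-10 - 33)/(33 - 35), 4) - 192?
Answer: -192 - 6*I*sqrt(2) ≈ -192.0 - 8.4853*I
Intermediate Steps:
g(a, h) = -3*sqrt(-12 + h) (g(a, h) = -3*sqrt(h - 12) = -3*sqrt(-12 + h))
g((-10 - 33)/(33 - 35), 4) - 192 = -3*sqrt(-12 + 4) - 192 = -6*I*sqrt(2) - 192 = -192 - 6*I*sqrt(2)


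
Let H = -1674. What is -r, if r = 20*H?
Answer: 33480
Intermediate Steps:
r = -33480 (r = 20*(-1674) = -33480)
-r = -1*(-33480) = 33480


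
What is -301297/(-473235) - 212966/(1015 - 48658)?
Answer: 12793073109/2505148345 ≈ 5.1067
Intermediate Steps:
-301297/(-473235) - 212966/(1015 - 48658) = -301297*(-1/473235) - 212966/(-47643) = 301297/473235 - 212966*(-1/47643) = 301297/473235 + 212966/47643 = 12793073109/2505148345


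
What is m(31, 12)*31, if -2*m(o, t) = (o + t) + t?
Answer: -1705/2 ≈ -852.50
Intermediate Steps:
m(o, t) = -t - o/2 (m(o, t) = -((o + t) + t)/2 = -(o + 2*t)/2 = -t - o/2)
m(31, 12)*31 = (-1*12 - 1/2*31)*31 = (-12 - 31/2)*31 = -55/2*31 = -1705/2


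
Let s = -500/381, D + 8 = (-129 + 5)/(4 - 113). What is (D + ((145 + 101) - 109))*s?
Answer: -7092500/41529 ≈ -170.78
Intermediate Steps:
D = -748/109 (D = -8 + (-129 + 5)/(4 - 113) = -8 - 124/(-109) = -8 - 124*(-1/109) = -8 + 124/109 = -748/109 ≈ -6.8624)
s = -500/381 (s = -500*1/381 = -500/381 ≈ -1.3123)
(D + ((145 + 101) - 109))*s = (-748/109 + ((145 + 101) - 109))*(-500/381) = (-748/109 + (246 - 109))*(-500/381) = (-748/109 + 137)*(-500/381) = (14185/109)*(-500/381) = -7092500/41529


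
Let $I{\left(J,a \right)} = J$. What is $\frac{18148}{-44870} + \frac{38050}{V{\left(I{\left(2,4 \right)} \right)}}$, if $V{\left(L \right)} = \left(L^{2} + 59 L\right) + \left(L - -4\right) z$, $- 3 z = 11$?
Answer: $\frac{17054887}{44870} \approx 380.1$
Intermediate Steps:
$z = - \frac{11}{3}$ ($z = \left(- \frac{1}{3}\right) 11 = - \frac{11}{3} \approx -3.6667$)
$V{\left(L \right)} = - \frac{44}{3} + L^{2} + \frac{166 L}{3}$ ($V{\left(L \right)} = \left(L^{2} + 59 L\right) + \left(L - -4\right) \left(- \frac{11}{3}\right) = \left(L^{2} + 59 L\right) + \left(L + 4\right) \left(- \frac{11}{3}\right) = \left(L^{2} + 59 L\right) + \left(4 + L\right) \left(- \frac{11}{3}\right) = \left(L^{2} + 59 L\right) - \left(\frac{44}{3} + \frac{11 L}{3}\right) = - \frac{44}{3} + L^{2} + \frac{166 L}{3}$)
$\frac{18148}{-44870} + \frac{38050}{V{\left(I{\left(2,4 \right)} \right)}} = \frac{18148}{-44870} + \frac{38050}{- \frac{44}{3} + 2^{2} + \frac{166}{3} \cdot 2} = 18148 \left(- \frac{1}{44870}\right) + \frac{38050}{- \frac{44}{3} + 4 + \frac{332}{3}} = - \frac{9074}{22435} + \frac{38050}{100} = - \frac{9074}{22435} + 38050 \cdot \frac{1}{100} = - \frac{9074}{22435} + \frac{761}{2} = \frac{17054887}{44870}$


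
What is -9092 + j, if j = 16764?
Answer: 7672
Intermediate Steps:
-9092 + j = -9092 + 16764 = 7672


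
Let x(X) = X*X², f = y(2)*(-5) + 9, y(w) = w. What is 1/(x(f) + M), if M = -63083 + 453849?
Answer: 1/390765 ≈ 2.5591e-6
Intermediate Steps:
M = 390766
f = -1 (f = 2*(-5) + 9 = -10 + 9 = -1)
x(X) = X³
1/(x(f) + M) = 1/((-1)³ + 390766) = 1/(-1 + 390766) = 1/390765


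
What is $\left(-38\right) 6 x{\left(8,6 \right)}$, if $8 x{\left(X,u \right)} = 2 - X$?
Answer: $171$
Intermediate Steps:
$x{\left(X,u \right)} = \frac{1}{4} - \frac{X}{8}$ ($x{\left(X,u \right)} = \frac{2 - X}{8} = \frac{1}{4} - \frac{X}{8}$)
$\left(-38\right) 6 x{\left(8,6 \right)} = \left(-38\right) 6 \left(\frac{1}{4} - 1\right) = - 228 \left(\frac{1}{4} - 1\right) = \left(-228\right) \left(- \frac{3}{4}\right) = 171$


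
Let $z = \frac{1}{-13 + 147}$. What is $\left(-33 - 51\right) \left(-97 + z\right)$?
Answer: $\frac{545874}{67} \approx 8147.4$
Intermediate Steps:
$z = \frac{1}{134} \approx 0.0074627$
$\left(-33 - 51\right) \left(-97 + z\right) = \left(-33 - 51\right) \left(-97 + \frac{1}{134}\right) = \left(-84\right) \left(- \frac{12997}{134}\right) = \frac{545874}{67}$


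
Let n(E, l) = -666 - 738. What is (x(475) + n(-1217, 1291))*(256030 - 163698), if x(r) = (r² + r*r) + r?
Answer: 41579038572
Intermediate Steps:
n(E, l) = -1404
x(r) = r + 2*r² (x(r) = (r² + r²) + r = 2*r² + r = r + 2*r²)
(x(475) + n(-1217, 1291))*(256030 - 163698) = (475*(1 + 2*475) - 1404)*(256030 - 163698) = (475*(1 + 950) - 1404)*92332 = (475*951 - 1404)*92332 = (451725 - 1404)*92332 = 450321*92332 = 41579038572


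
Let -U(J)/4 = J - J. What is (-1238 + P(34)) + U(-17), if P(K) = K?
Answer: -1204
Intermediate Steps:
U(J) = 0 (U(J) = -4*(J - J) = -4*0 = 0)
(-1238 + P(34)) + U(-17) = (-1238 + 34) + 0 = -1204 + 0 = -1204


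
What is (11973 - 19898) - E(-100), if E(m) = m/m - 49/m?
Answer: -792649/100 ≈ -7926.5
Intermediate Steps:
E(m) = 1 - 49/m
(11973 - 19898) - E(-100) = (11973 - 19898) - (-49 - 100)/(-100) = -7925 - (-1)*(-149)/100 = -7925 - 1*149/100 = -7925 - 149/100 = -792649/100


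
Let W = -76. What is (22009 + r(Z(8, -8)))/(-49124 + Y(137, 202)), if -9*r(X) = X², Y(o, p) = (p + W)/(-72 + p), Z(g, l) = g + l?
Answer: -1430585/3192997 ≈ -0.44804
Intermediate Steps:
Y(o, p) = (-76 + p)/(-72 + p) (Y(o, p) = (p - 76)/(-72 + p) = (-76 + p)/(-72 + p))
r(X) = -X²/9
(22009 + r(Z(8, -8)))/(-49124 + Y(137, 202)) = (22009 - (8 - 8)²/9)/(-49124 + (-76 + 202)/(-72 + 202)) = (22009 - ⅑*0²)/(-49124 + 126/130) = (22009 - ⅑*0)/(-49124 + (1/130)*126) = (22009 + 0)/(-49124 + 63/65) = 22009/(-3192997/65) = 22009*(-65/3192997) = -1430585/3192997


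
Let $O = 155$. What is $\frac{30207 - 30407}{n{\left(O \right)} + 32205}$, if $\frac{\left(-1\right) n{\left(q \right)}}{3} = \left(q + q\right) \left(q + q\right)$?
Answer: $\frac{40}{51219} \approx 0.00078096$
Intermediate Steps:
$n{\left(q \right)} = - 12 q^{2}$ ($n{\left(q \right)} = - 3 \left(q + q\right) \left(q + q\right) = - 3 \cdot 2 q 2 q = - 3 \cdot 4 q^{2} = - 12 q^{2}$)
$\frac{30207 - 30407}{n{\left(O \right)} + 32205} = \frac{30207 - 30407}{- 12 \cdot 155^{2} + 32205} = - \frac{200}{\left(-12\right) 24025 + 32205} = - \frac{200}{-288300 + 32205} = - \frac{200}{-256095} = \left(-200\right) \left(- \frac{1}{256095}\right) = \frac{40}{51219}$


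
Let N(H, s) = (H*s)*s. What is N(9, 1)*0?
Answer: 0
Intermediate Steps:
N(H, s) = H*s²
N(9, 1)*0 = (9*1²)*0 = (9*1)*0 = 9*0 = 0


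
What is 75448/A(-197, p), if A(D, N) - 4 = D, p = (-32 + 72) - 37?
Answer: -75448/193 ≈ -390.92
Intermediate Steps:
p = 3 (p = 40 - 37 = 3)
A(D, N) = 4 + D
75448/A(-197, p) = 75448/(4 - 197) = 75448/(-193) = 75448*(-1/193) = -75448/193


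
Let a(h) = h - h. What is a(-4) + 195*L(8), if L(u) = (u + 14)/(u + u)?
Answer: 2145/8 ≈ 268.13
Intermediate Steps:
L(u) = (14 + u)/(2*u) (L(u) = (14 + u)/((2*u)) = (14 + u)*(1/(2*u)) = (14 + u)/(2*u))
a(h) = 0
a(-4) + 195*L(8) = 0 + 195*((½)*(14 + 8)/8) = 0 + 195*((½)*(⅛)*22) = 0 + 195*(11/8) = 0 + 2145/8 = 2145/8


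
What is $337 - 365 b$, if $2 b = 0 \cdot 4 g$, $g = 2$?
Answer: $337$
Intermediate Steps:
$b = 0$ ($b = \frac{0 \cdot 4 \cdot 2}{2} = \frac{0 \cdot 2}{2} = \frac{1}{2} \cdot 0 = 0$)
$337 - 365 b = 337 - 0 = 337 + 0 = 337$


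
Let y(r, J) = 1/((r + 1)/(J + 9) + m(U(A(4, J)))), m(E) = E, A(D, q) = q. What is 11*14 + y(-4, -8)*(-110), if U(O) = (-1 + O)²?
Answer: 5951/39 ≈ 152.59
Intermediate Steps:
y(r, J) = 1/((-1 + J)² + (1 + r)/(9 + J)) (y(r, J) = 1/((r + 1)/(J + 9) + (-1 + J)²) = 1/((1 + r)/(9 + J) + (-1 + J)²) = 1/((-1 + J)² + (1 + r)/(9 + J)))
11*14 + y(-4, -8)*(-110) = 11*14 + ((9 - 8)/(10 - 4 + (-8)³ - 17*(-8) + 7*(-8)²))*(-110) = 154 + (1/(10 - 4 - 512 + 136 + 7*64))*(-110) = 154 + (1/(10 - 4 - 512 + 136 + 448))*(-110) = 154 + (1/78)*(-110) = 154 - 55/39 = 5951/39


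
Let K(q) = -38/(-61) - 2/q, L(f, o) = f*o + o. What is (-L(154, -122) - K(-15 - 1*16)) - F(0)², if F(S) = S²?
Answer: 35757510/1891 ≈ 18909.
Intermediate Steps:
L(f, o) = o + f*o
K(q) = 38/61 - 2/q (K(q) = -38*(-1/61) - 2/q = 38/61 - 2/q)
(-L(154, -122) - K(-15 - 1*16)) - F(0)² = (-(-122)*(1 + 154) - (38/61 - 2/(-15 - 1*16))) - (0²)² = (-(-122)*155 - (38/61 - 2/(-15 - 16))) - 1*0² = (-1*(-18910) - (38/61 - 2/(-31))) - 1*0 = (18910 - (38/61 - 2*(-1/31))) + 0 = (18910 - (38/61 + 2/31)) + 0 = (18910 - 1*1300/1891) + 0 = (18910 - 1300/1891) + 0 = 35757510/1891 + 0 = 35757510/1891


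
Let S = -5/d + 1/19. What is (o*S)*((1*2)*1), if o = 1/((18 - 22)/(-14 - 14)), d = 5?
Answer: -252/19 ≈ -13.263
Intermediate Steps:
S = -18/19 (S = -5/5 + 1/19 = -5*1/5 + 1*(1/19) = -1 + 1/19 = -18/19 ≈ -0.94737)
o = 7 (o = 1/(-4/(-28)) = 1/(-4*(-1/28)) = 1/(1/7) = 7)
(o*S)*((1*2)*1) = (7*(-18/19))*((1*2)*1) = -252/19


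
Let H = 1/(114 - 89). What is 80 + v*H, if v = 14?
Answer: 2014/25 ≈ 80.560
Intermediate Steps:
H = 1/25 ≈ 0.040000
80 + v*H = 80 + 14*(1/25) = 80 + 14/25 = 2014/25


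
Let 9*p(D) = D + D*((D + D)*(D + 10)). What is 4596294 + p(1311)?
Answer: 1527409613/3 ≈ 5.0914e+8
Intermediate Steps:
p(D) = D/9 + 2*D²*(10 + D)/9 (p(D) = (D + D*((D + D)*(D + 10)))/9 = (D + D*((2*D)*(10 + D)))/9 = (D + D*(2*D*(10 + D)))/9 = (D + 2*D²*(10 + D))/9 = D/9 + 2*D²*(10 + D)/9)
4596294 + p(1311) = 4596294 + (⅑)*1311*(1 + 2*1311² + 20*1311) = 4596294 + (⅑)*1311*(1 + 2*1718721 + 26220) = 4596294 + (⅑)*1311*(1 + 3437442 + 26220) = 4596294 + (⅑)*1311*3463663 = 4596294 + 1513620731/3 = 1527409613/3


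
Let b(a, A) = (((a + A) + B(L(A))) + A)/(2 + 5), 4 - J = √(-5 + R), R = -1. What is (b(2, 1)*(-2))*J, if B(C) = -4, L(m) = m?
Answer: 0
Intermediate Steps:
J = 4 - I*√6 (J = 4 - √(-5 - 1) = 4 - √(-6) = 4 - I*√6 ≈ 4.0 - 2.4495*I)
b(a, A) = -4/7 + a/7 + 2*A/7 (b(a, A) = (((a + A) - 4) + A)/(2 + 5) = (((A + a) - 4) + A)/7 = ((-4 + A + a) + A)*(⅐) = (-4 + a + 2*A)*(⅐) = -4/7 + a/7 + 2*A/7)
(b(2, 1)*(-2))*J = ((-4/7 + (⅐)*2 + (2/7)*1)*(-2))*(4 - I*√6) = ((-4/7 + 2/7 + 2/7)*(-2))*(4 - I*√6) = (0*(-2))*(4 - I*√6) = 0*(4 - I*√6) = 0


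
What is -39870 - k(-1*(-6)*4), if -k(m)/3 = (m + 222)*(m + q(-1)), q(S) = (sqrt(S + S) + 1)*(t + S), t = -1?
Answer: -23634 - 1476*I*sqrt(2) ≈ -23634.0 - 2087.4*I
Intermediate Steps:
q(S) = (1 + sqrt(2)*sqrt(S))*(-1 + S) (q(S) = (sqrt(S + S) + 1)*(-1 + S) = (sqrt(2*S) + 1)*(-1 + S) = (sqrt(2)*sqrt(S) + 1)*(-1 + S) = (1 + sqrt(2)*sqrt(S))*(-1 + S))
k(m) = -3*(222 + m)*(-2 + m - 2*I*sqrt(2)) (k(m) = -3*(m + 222)*(m + (-1 - 1 + sqrt(2)*(-1)**(3/2) - sqrt(2)*sqrt(-1))) = -3*(222 + m)*(m + (-1 - 1 + sqrt(2)*(-I) - sqrt(2)*I)) = -3*(222 + m)*(m + (-1 - 1 - I*sqrt(2) - I*sqrt(2))) = -3*(222 + m)*(m + (-2 - 2*I*sqrt(2))) = -3*(222 + m)*(-2 + m - 2*I*sqrt(2)))
-39870 - k(-1*(-6)*4) = -39870 - (1332 - 660*(-1*(-6))*4 - 3*(-1*(-6)*4)**2 + 1332*I*sqrt(2) + 6*I*(-1*(-6)*4)*sqrt(2)) = -39870 - (1332 - 3960*4 - 3*(6*4)**2 + 1332*I*sqrt(2) + 6*I*(6*4)*sqrt(2)) = -39870 - (1332 - 660*24 - 3*24**2 + 1332*I*sqrt(2) + 6*I*24*sqrt(2)) = -39870 - (1332 - 15840 - 3*576 + 1332*I*sqrt(2) + 144*I*sqrt(2)) = -39870 - (1332 - 15840 - 1728 + 1332*I*sqrt(2) + 144*I*sqrt(2)) = -39870 - (-16236 + 1476*I*sqrt(2)) = -39870 + (16236 - 1476*I*sqrt(2)) = -23634 - 1476*I*sqrt(2)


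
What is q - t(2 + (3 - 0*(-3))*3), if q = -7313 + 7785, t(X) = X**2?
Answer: 351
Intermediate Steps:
q = 472
q - t(2 + (3 - 0*(-3))*3) = 472 - (2 + (3 - 0*(-3))*3)**2 = 472 - (2 + (3 - 1*0)*3)**2 = 472 - (2 + (3 + 0)*3)**2 = 472 - (2 + 3*3)**2 = 472 - (2 + 9)**2 = 472 - 1*11**2 = 472 - 1*121 = 472 - 121 = 351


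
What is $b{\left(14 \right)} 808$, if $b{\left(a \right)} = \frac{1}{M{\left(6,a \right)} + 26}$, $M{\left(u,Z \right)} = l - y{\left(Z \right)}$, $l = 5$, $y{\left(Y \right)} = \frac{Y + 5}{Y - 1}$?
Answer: $\frac{1313}{48} \approx 27.354$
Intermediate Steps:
$y{\left(Y \right)} = \frac{5 + Y}{-1 + Y}$
$M{\left(u,Z \right)} = 5 - \frac{5 + Z}{-1 + Z}$
$b{\left(a \right)} = \frac{1}{26 + \frac{2 \left(-5 + 2 a\right)}{-1 + a}}$ ($b{\left(a \right)} = \frac{1}{\frac{2 \left(-5 + 2 a\right)}{-1 + a} + 26} = \frac{1}{26 + \frac{2 \left(-5 + 2 a\right)}{-1 + a}}$)
$b{\left(14 \right)} 808 = \frac{-1 + 14}{6 \left(-6 + 5 \cdot 14\right)} 808 = \frac{1}{6} \frac{1}{-6 + 70} \cdot 13 \cdot 808 = \frac{1}{6} \cdot \frac{1}{64} \cdot 13 \cdot 808 = \frac{13}{384} \cdot 808 = \frac{1313}{48}$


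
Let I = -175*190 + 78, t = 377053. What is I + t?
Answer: 343881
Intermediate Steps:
I = -33172 (I = -33250 + 78 = -33172)
I + t = -33172 + 377053 = 343881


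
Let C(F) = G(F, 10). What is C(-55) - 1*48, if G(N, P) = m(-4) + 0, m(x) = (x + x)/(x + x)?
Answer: -47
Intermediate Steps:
m(x) = 1 (m(x) = (2*x)/((2*x)) = (2*x)*(1/(2*x)) = 1)
G(N, P) = 1 (G(N, P) = 1 + 0 = 1)
C(F) = 1
C(-55) - 1*48 = 1 - 1*48 = 1 - 48 = -47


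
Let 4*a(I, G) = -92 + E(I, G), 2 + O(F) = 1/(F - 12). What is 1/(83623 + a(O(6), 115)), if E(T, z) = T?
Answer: 24/2006387 ≈ 1.1962e-5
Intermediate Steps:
O(F) = -2 + 1/(-12 + F) (O(F) = -2 + 1/(F - 12) = -2 + 1/(-12 + F))
a(I, G) = -23 + I/4 (a(I, G) = (-92 + I)/4 = -23 + I/4)
1/(83623 + a(O(6), 115)) = 1/(83623 + (-23 + ((25 - 2*6)/(-12 + 6))/4)) = 1/(83623 + (-23 + ((25 - 12)/(-6))/4)) = 1/(83623 + (-23 + (-⅙*13)/4)) = 1/(83623 + (-23 + (¼)*(-13/6))) = 1/(83623 + (-23 - 13/24)) = 1/(83623 - 565/24) = 1/(2006387/24) = 24/2006387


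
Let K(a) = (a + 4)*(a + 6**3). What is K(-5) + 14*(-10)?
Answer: -351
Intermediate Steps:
K(a) = (4 + a)*(216 + a) (K(a) = (4 + a)*(a + 216) = (4 + a)*(216 + a))
K(-5) + 14*(-10) = (864 + (-5)**2 + 220*(-5)) + 14*(-10) = (864 + 25 - 1100) - 140 = -211 - 140 = -351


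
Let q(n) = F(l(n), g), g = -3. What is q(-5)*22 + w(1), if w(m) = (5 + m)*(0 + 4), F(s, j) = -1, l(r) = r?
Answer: 2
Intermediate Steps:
q(n) = -1
w(m) = 20 + 4*m (w(m) = (5 + m)*4 = 20 + 4*m)
q(-5)*22 + w(1) = -1*22 + (20 + 4*1) = -22 + (20 + 4) = -22 + 24 = 2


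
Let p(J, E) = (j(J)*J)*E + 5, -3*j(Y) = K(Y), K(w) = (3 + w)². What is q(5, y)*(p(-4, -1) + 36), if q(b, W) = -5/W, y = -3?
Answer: 595/9 ≈ 66.111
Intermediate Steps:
j(Y) = -(3 + Y)²/3
p(J, E) = 5 - E*J*(3 + J)²/3 (p(J, E) = ((-(3 + J)²/3)*J)*E + 5 = (-J*(3 + J)²/3)*E + 5 = -E*J*(3 + J)²/3 + 5 = 5 - E*J*(3 + J)²/3)
q(5, y)*(p(-4, -1) + 36) = (-5/(-3))*((5 - ⅓*(-1)*(-4)*(3 - 4)²) + 36) = (-5*(-⅓))*((5 - ⅓*(-1)*(-4)*(-1)²) + 36) = 5*((5 - ⅓*(-1)*(-4)*1) + 36)/3 = 5*((5 - 4/3) + 36)/3 = 5*(11/3 + 36)/3 = (5/3)*(119/3) = 595/9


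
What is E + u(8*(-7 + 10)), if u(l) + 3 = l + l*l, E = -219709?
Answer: -219112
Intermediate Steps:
u(l) = -3 + l + l² (u(l) = -3 + (l + l*l) = -3 + (l + l²) = -3 + l + l²)
E + u(8*(-7 + 10)) = -219709 + (-3 + 8*(-7 + 10) + (8*(-7 + 10))²) = -219709 + (-3 + 8*3 + (8*3)²) = -219709 + (-3 + 24 + 24²) = -219709 + (-3 + 24 + 576) = -219709 + 597 = -219112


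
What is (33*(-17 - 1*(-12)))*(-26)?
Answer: 4290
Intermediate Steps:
(33*(-17 - 1*(-12)))*(-26) = (33*(-17 + 12))*(-26) = (33*(-5))*(-26) = -165*(-26) = 4290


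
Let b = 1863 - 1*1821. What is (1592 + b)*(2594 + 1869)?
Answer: 7292542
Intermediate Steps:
b = 42 (b = 1863 - 1821 = 42)
(1592 + b)*(2594 + 1869) = (1592 + 42)*(2594 + 1869) = 1634*4463 = 7292542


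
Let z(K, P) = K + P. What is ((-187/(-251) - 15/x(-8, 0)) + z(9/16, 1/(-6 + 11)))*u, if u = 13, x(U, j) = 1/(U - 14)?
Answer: 86536723/20080 ≈ 4309.6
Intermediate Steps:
x(U, j) = 1/(-14 + U)
((-187/(-251) - 15/x(-8, 0)) + z(9/16, 1/(-6 + 11)))*u = ((-187/(-251) - 15/(1/(-14 - 8))) + (9/16 + 1/(-6 + 11)))*13 = ((-187*(-1/251) - 15/(1/(-22))) + (9*(1/16) + 1/5))*13 = ((187/251 - 15/(-1/22)) + (9/16 + 1/5))*13 = ((187/251 - 15*(-22)) + 61/80)*13 = ((187/251 + 330) + 61/80)*13 = (83017/251 + 61/80)*13 = (6656671/20080)*13 = 86536723/20080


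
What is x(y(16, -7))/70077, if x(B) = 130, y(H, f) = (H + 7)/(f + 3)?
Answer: 130/70077 ≈ 0.0018551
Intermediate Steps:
y(H, f) = (7 + H)/(3 + f)
x(y(16, -7))/70077 = 130/70077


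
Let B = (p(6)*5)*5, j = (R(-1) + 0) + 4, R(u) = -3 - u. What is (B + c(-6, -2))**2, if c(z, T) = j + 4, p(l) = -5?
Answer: 14161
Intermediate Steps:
j = 2 (j = ((-3 - 1*(-1)) + 0) + 4 = ((-3 + 1) + 0) + 4 = (-2 + 0) + 4 = -2 + 4 = 2)
c(z, T) = 6 (c(z, T) = 2 + 4 = 6)
B = -125 (B = -5*5*5 = -25*5 = -125)
(B + c(-6, -2))**2 = (-125 + 6)**2 = (-119)**2 = 14161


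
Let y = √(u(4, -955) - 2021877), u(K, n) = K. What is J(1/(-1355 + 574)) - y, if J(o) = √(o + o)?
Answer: I*(-√2021873 + √1562/781) ≈ -1421.9*I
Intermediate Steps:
J(o) = √2*√o (J(o) = √(2*o) = √2*√o)
y = I*√2021873 (y = √(4 - 2021877) = √(-2021873) = I*√2021873 ≈ 1421.9*I)
J(1/(-1355 + 574)) - y = √2*√(1/(-1355 + 574)) - I*√2021873 = √2*√(1/(-781)) - I*√2021873 = √2*√(-1/781) - I*√2021873 = √2*(I*√781/781) - I*√2021873 = I*√1562/781 - I*√2021873 = -I*√2021873 + I*√1562/781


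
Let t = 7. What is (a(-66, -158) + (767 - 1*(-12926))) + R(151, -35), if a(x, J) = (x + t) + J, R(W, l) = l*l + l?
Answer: 14666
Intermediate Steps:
R(W, l) = l + l**2 (R(W, l) = l**2 + l = l + l**2)
a(x, J) = 7 + J + x (a(x, J) = (x + 7) + J = (7 + x) + J = 7 + J + x)
(a(-66, -158) + (767 - 1*(-12926))) + R(151, -35) = ((7 - 158 - 66) + (767 - 1*(-12926))) - 35*(1 - 35) = (-217 + (767 + 12926)) - 35*(-34) = (-217 + 13693) + 1190 = 13476 + 1190 = 14666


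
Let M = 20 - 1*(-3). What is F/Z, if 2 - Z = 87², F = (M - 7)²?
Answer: -256/7567 ≈ -0.033831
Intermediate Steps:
M = 23 (M = 20 + 3 = 23)
F = 256 (F = (23 - 7)² = 16² = 256)
Z = -7567 (Z = 2 - 1*87² = 2 - 1*7569 = 2 - 7569 = -7567)
F/Z = 256/(-7567) = 256*(-1/7567) = -256/7567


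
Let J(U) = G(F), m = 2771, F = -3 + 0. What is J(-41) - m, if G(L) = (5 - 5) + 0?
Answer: -2771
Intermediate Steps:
F = -3
G(L) = 0 (G(L) = 0 + 0 = 0)
J(U) = 0
J(-41) - m = 0 - 1*2771 = 0 - 2771 = -2771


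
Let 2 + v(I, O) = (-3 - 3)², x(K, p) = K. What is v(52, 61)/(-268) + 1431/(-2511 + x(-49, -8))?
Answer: -117637/171520 ≈ -0.68585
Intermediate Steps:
v(I, O) = 34 (v(I, O) = -2 + (-3 - 3)² = -2 + (-6)² = -2 + 36 = 34)
v(52, 61)/(-268) + 1431/(-2511 + x(-49, -8)) = 34/(-268) + 1431/(-2511 - 49) = 34*(-1/268) + 1431/(-2560) = -17/134 + 1431*(-1/2560) = -17/134 - 1431/2560 = -117637/171520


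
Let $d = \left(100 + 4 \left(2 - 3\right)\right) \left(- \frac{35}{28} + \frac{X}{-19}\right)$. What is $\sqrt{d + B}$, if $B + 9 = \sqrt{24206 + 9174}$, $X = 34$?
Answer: $\frac{\sqrt{-108585 + 722 \sqrt{8345}}}{19} \approx 10.867 i$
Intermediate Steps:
$B = -9 + 2 \sqrt{8345}$ ($B = -9 + \sqrt{24206 + 9174} = -9 + \sqrt{33380} = -9 + 2 \sqrt{8345} \approx 173.7$)
$d = - \frac{5544}{19}$ ($d = \left(100 + 4 \left(2 - 3\right)\right) \left(- \frac{35}{28} + \frac{34}{-19}\right) = \left(100 + 4 \left(-1\right)\right) \left(\left(-35\right) \frac{1}{28} + 34 \left(- \frac{1}{19}\right)\right) = \left(100 - 4\right) \left(- \frac{5}{4} - \frac{34}{19}\right) = 96 \left(- \frac{231}{76}\right) = - \frac{5544}{19} \approx -291.79$)
$\sqrt{d + B} = \sqrt{- \frac{5544}{19} - \left(9 - 2 \sqrt{8345}\right)} = \sqrt{- \frac{5715}{19} + 2 \sqrt{8345}}$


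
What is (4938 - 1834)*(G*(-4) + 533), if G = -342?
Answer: 5900704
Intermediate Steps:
(4938 - 1834)*(G*(-4) + 533) = (4938 - 1834)*(-342*(-4) + 533) = 3104*(1368 + 533) = 3104*1901 = 5900704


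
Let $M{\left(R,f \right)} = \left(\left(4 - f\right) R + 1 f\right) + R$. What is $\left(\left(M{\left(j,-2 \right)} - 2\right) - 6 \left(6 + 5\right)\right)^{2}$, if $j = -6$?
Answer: $12544$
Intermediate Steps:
$M{\left(R,f \right)} = R + f + R \left(4 - f\right)$ ($M{\left(R,f \right)} = \left(R \left(4 - f\right) + f\right) + R = \left(f + R \left(4 - f\right)\right) + R = R + f + R \left(4 - f\right)$)
$\left(\left(M{\left(j,-2 \right)} - 2\right) - 6 \left(6 + 5\right)\right)^{2} = \left(\left(\left(-2 + 5 \left(-6\right) - \left(-6\right) \left(-2\right)\right) - 2\right) - 6 \left(6 + 5\right)\right)^{2} = \left(\left(\left(-2 - 30 - 12\right) - 2\right) - 66\right)^{2} = \left(\left(-44 - 2\right) - 66\right)^{2} = \left(-46 - 66\right)^{2} = \left(-112\right)^{2} = 12544$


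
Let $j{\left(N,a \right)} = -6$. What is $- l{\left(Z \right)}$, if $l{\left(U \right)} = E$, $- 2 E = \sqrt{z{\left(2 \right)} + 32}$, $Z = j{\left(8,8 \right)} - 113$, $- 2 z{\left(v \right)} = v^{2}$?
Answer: $\frac{\sqrt{30}}{2} \approx 2.7386$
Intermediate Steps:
$z{\left(v \right)} = - \frac{v^{2}}{2}$
$Z = -119$ ($Z = -6 - 113 = -119$)
$E = - \frac{\sqrt{30}}{2}$ ($E = - \frac{\sqrt{- \frac{2^{2}}{2} + 32}}{2} = - \frac{\sqrt{\left(- \frac{1}{2}\right) 4 + 32}}{2} = - \frac{\sqrt{-2 + 32}}{2} = - \frac{\sqrt{30}}{2} \approx -2.7386$)
$l{\left(U \right)} = - \frac{\sqrt{30}}{2}$
$- l{\left(Z \right)} = - \frac{\left(-1\right) \sqrt{30}}{2} = \frac{\sqrt{30}}{2}$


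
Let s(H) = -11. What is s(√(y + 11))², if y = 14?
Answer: 121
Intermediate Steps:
s(√(y + 11))² = (-11)² = 121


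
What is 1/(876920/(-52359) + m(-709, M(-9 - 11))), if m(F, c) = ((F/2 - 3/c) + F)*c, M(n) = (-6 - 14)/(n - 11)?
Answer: -52359/36959027 ≈ -0.0014167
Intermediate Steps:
M(n) = -20/(-11 + n)
m(F, c) = c*(-3/c + 3*F/2) (m(F, c) = ((F*(½) - 3/c) + F)*c = ((F/2 - 3/c) + F)*c = (-3/c + 3*F/2)*c = c*(-3/c + 3*F/2))
1/(876920/(-52359) + m(-709, M(-9 - 11))) = 1/(876920/(-52359) + (-3 + (3/2)*(-709)*(-20/(-11 + (-9 - 11))))) = 1/(876920*(-1/52359) + (-3 + (3/2)*(-709)*(-20/(-11 - 20)))) = 1/(-876920/52359 + (-3 + (3/2)*(-709)*(-20/(-31)))) = 1/(-876920/52359 + (-3 + (3/2)*(-709)*(-20*(-1/31)))) = 1/(-876920/52359 + (-3 + (3/2)*(-709)*(20/31))) = 1/(-876920/52359 + (-3 - 21270/31)) = 1/(-876920/52359 - 21363/31) = 1/(-36959027/52359) = -52359/36959027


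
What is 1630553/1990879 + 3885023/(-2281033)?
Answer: -4015265503968/4541260698007 ≈ -0.88417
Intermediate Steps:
1630553/1990879 + 3885023/(-2281033) = 1630553*(1/1990879) + 3885023*(-1/2281033) = 1630553/1990879 - 3885023/2281033 = -4015265503968/4541260698007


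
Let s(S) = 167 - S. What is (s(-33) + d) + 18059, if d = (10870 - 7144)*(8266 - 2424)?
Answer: 21785551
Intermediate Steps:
d = 21767292 (d = 3726*5842 = 21767292)
(s(-33) + d) + 18059 = ((167 - 1*(-33)) + 21767292) + 18059 = ((167 + 33) + 21767292) + 18059 = (200 + 21767292) + 18059 = 21767492 + 18059 = 21785551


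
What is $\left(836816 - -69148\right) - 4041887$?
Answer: $-3135923$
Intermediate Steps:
$\left(836816 - -69148\right) - 4041887 = \left(836816 + 69148\right) - 4041887 = 905964 - 4041887 = -3135923$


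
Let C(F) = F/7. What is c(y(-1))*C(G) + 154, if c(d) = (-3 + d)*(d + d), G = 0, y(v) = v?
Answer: 154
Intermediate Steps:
c(d) = 2*d*(-3 + d) (c(d) = (-3 + d)*(2*d) = 2*d*(-3 + d))
C(F) = F/7 (C(F) = F*(⅐) = F/7)
c(y(-1))*C(G) + 154 = (2*(-1)*(-3 - 1))*((⅐)*0) + 154 = (2*(-1)*(-4))*0 + 154 = 8*0 + 154 = 0 + 154 = 154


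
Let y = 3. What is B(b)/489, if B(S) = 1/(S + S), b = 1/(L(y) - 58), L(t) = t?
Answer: -55/978 ≈ -0.056237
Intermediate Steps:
b = -1/55 (b = 1/(3 - 58) = 1/(-55) = -1/55 ≈ -0.018182)
B(S) = 1/(2*S)
B(b)/489 = (1/(2*(-1/55)))/489 = ((1/2)*(-55))*(1/489) = -55/2*1/489 = -55/978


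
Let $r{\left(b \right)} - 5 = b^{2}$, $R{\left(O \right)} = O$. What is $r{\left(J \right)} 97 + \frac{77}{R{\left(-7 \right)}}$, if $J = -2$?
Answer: $862$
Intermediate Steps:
$r{\left(b \right)} = 5 + b^{2}$
$r{\left(J \right)} 97 + \frac{77}{R{\left(-7 \right)}} = \left(5 + \left(-2\right)^{2}\right) 97 + \frac{77}{-7} = \left(5 + 4\right) 97 + 77 \left(- \frac{1}{7}\right) = 9 \cdot 97 - 11 = 873 - 11 = 862$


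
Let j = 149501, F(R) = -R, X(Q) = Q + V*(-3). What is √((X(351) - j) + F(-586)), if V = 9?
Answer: I*√148591 ≈ 385.48*I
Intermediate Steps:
X(Q) = -27 + Q (X(Q) = Q + 9*(-3) = Q - 27 = -27 + Q)
√((X(351) - j) + F(-586)) = √(((-27 + 351) - 1*149501) - 1*(-586)) = √((324 - 149501) + 586) = √(-149177 + 586) = √(-148591) = I*√148591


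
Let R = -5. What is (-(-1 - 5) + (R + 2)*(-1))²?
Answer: 81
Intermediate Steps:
(-(-1 - 5) + (R + 2)*(-1))² = (-(-1 - 5) + (-5 + 2)*(-1))² = (-(-6) - 3*(-1))² = (-1*(-6) + 3)² = (6 + 3)² = 9² = 81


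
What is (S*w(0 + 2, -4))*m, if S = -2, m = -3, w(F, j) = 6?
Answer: 36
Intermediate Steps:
(S*w(0 + 2, -4))*m = -2*6*(-3) = -12*(-3) = 36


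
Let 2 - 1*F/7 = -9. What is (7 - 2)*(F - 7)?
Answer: 350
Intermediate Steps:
F = 77 (F = 14 - 7*(-9) = 14 + 63 = 77)
(7 - 2)*(F - 7) = (7 - 2)*(77 - 7) = 5*70 = 350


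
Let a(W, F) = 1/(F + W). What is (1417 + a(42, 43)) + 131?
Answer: 131581/85 ≈ 1548.0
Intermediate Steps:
(1417 + a(42, 43)) + 131 = (1417 + 1/(43 + 42)) + 131 = (1417 + 1/85) + 131 = 120446/85 + 131 = 131581/85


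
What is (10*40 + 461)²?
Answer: 741321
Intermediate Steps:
(10*40 + 461)² = (400 + 461)² = 861² = 741321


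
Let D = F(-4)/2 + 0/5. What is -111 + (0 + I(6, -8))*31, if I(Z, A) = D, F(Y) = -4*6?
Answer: -483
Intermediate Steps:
F(Y) = -24
D = -12 (D = -24/2 + 0/5 = -24*½ + 0*(⅕) = -12 + 0 = -12)
I(Z, A) = -12
-111 + (0 + I(6, -8))*31 = -111 + (0 - 12)*31 = -111 - 12*31 = -111 - 372 = -483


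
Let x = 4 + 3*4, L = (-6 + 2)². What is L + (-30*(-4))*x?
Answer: 1936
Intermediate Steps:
L = 16 (L = (-4)² = 16)
x = 16 (x = 4 + 12 = 16)
L + (-30*(-4))*x = 16 - 30*(-4)*16 = 16 + 120*16 = 16 + 1920 = 1936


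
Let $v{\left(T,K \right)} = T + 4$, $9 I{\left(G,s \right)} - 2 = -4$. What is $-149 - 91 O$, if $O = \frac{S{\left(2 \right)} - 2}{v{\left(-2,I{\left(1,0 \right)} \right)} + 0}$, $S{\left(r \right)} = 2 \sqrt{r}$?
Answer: $-58 - 91 \sqrt{2} \approx -186.69$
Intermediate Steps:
$I{\left(G,s \right)} = - \frac{2}{9}$ ($I{\left(G,s \right)} = \frac{2}{9} + \frac{1}{9} \left(-4\right) = \frac{2}{9} - \frac{4}{9} = - \frac{2}{9}$)
$v{\left(T,K \right)} = 4 + T$
$O = -1 + \sqrt{2}$ ($O = \frac{2 \sqrt{2} - 2}{\left(4 - 2\right) + 0} = \frac{-2 + 2 \sqrt{2}}{2 + 0} = \frac{-2 + 2 \sqrt{2}}{2} = -1 + \sqrt{2} \approx 0.41421$)
$-149 - 91 O = -149 - 91 \left(-1 + \sqrt{2}\right) = -149 + \left(91 - 91 \sqrt{2}\right) = -58 - 91 \sqrt{2}$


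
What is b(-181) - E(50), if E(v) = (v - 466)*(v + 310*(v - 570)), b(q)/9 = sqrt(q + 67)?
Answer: -67038400 + 9*I*sqrt(114) ≈ -6.7038e+7 + 96.094*I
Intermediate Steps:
b(q) = 9*sqrt(67 + q) (b(q) = 9*sqrt(q + 67) = 9*sqrt(67 + q))
E(v) = (-176700 + 311*v)*(-466 + v) (E(v) = (-466 + v)*(v + 310*(-570 + v)) = (-466 + v)*(v + (-176700 + 310*v)) = (-466 + v)*(-176700 + 311*v) = (-176700 + 311*v)*(-466 + v))
b(-181) - E(50) = 9*sqrt(67 - 181) - (82342200 - 321626*50 + 311*50**2) = 9*sqrt(-114) - (82342200 - 16081300 + 311*2500) = 9*(I*sqrt(114)) - (82342200 - 16081300 + 777500) = 9*I*sqrt(114) - 1*67038400 = 9*I*sqrt(114) - 67038400 = -67038400 + 9*I*sqrt(114)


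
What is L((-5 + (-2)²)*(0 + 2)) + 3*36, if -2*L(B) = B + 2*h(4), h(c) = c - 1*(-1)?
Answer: 104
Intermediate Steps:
h(c) = 1 + c (h(c) = c + 1 = 1 + c)
L(B) = -5 - B/2 (L(B) = -(B + 2*(1 + 4))/2 = -(B + 2*5)/2 = -(B + 10)/2 = -(10 + B)/2 = -5 - B/2)
L((-5 + (-2)²)*(0 + 2)) + 3*36 = (-5 - (-5 + (-2)²)*(0 + 2)/2) + 3*36 = (-5 - (-5 + 4)*2/2) + 108 = (-5 - (-1)*2/2) + 108 = (-5 - ½*(-2)) + 108 = (-5 + 1) + 108 = -4 + 108 = 104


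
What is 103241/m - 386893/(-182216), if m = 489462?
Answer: 104090791811/44593903896 ≈ 2.3342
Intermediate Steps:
103241/m - 386893/(-182216) = 103241/489462 - 386893/(-182216) = 103241*(1/489462) - 386893*(-1/182216) = 103241/489462 + 386893/182216 = 104090791811/44593903896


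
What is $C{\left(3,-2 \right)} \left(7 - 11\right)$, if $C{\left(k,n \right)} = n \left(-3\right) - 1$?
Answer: $-20$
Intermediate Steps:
$C{\left(k,n \right)} = -1 - 3 n$ ($C{\left(k,n \right)} = - 3 n - 1 = -1 - 3 n$)
$C{\left(3,-2 \right)} \left(7 - 11\right) = \left(-1 - -6\right) \left(7 - 11\right) = \left(-1 + 6\right) \left(-4\right) = 5 \left(-4\right) = -20$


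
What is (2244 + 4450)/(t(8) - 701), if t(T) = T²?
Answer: -6694/637 ≈ -10.509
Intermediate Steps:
(2244 + 4450)/(t(8) - 701) = (2244 + 4450)/(8² - 701) = 6694/(64 - 701) = 6694/(-637) = 6694*(-1/637) = -6694/637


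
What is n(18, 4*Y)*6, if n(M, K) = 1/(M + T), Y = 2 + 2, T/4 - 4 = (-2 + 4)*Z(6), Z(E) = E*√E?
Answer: -51/3167 + 72*√6/3167 ≈ 0.039584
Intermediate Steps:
Z(E) = E^(3/2)
T = 16 + 48*√6 (T = 16 + 4*((-2 + 4)*6^(3/2)) = 16 + 4*(2*(6*√6)) = 16 + 4*(12*√6) = 16 + 48*√6 ≈ 133.58)
Y = 4
n(M, K) = 1/(16 + M + 48*√6) (n(M, K) = 1/(M + (16 + 48*√6)) = 1/(16 + M + 48*√6))
n(18, 4*Y)*6 = 6/(16 + 18 + 48*√6) = 6/(34 + 48*√6)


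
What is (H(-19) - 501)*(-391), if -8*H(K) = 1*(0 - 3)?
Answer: 1565955/8 ≈ 1.9574e+5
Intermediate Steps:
H(K) = 3/8 (H(K) = -(0 - 3)/8 = -(-3)/8 = -1/8*(-3) = 3/8)
(H(-19) - 501)*(-391) = (3/8 - 501)*(-391) = -4005/8*(-391) = 1565955/8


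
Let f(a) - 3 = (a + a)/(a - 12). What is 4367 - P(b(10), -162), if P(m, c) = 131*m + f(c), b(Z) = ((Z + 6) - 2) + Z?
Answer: 35326/29 ≈ 1218.1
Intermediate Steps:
f(a) = 3 + 2*a/(-12 + a) (f(a) = 3 + (a + a)/(a - 12) = 3 + (2*a)/(-12 + a) = 3 + 2*a/(-12 + a))
b(Z) = 4 + 2*Z (b(Z) = ((6 + Z) - 2) + Z = (4 + Z) + Z = 4 + 2*Z)
P(m, c) = 131*m + (-36 + 5*c)/(-12 + c)
4367 - P(b(10), -162) = 4367 - (-36 + 5*(-162) + 131*(4 + 2*10)*(-12 - 162))/(-12 - 162) = 4367 - (-36 - 810 + 131*(4 + 20)*(-174))/(-174) = 4367 - (-1)*(-36 - 810 + 131*24*(-174))/174 = 4367 - (-1)*(-36 - 810 - 547056)/174 = 4367 - (-1)*(-547902)/174 = 4367 - 1*91317/29 = 4367 - 91317/29 = 35326/29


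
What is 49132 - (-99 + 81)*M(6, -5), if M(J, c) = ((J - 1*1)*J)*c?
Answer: 46432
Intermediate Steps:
M(J, c) = J*c*(-1 + J) (M(J, c) = ((J - 1)*J)*c = ((-1 + J)*J)*c = (J*(-1 + J))*c = J*c*(-1 + J))
49132 - (-99 + 81)*M(6, -5) = 49132 - (-99 + 81)*6*(-5)*(-1 + 6) = 49132 - (-18)*6*(-5)*5 = 49132 - (-18)*(-150) = 49132 - 1*2700 = 49132 - 2700 = 46432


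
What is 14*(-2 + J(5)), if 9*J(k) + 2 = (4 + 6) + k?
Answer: -70/9 ≈ -7.7778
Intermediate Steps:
J(k) = 8/9 + k/9 (J(k) = -2/9 + ((4 + 6) + k)/9 = -2/9 + (10 + k)/9 = -2/9 + (10/9 + k/9) = 8/9 + k/9)
14*(-2 + J(5)) = 14*(-2 + (8/9 + (⅑)*5)) = 14*(-2 + (8/9 + 5/9)) = 14*(-2 + 13/9) = 14*(-5/9) = -70/9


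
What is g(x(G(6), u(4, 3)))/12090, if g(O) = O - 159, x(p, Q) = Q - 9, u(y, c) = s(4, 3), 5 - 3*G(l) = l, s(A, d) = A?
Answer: -82/6045 ≈ -0.013565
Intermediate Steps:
G(l) = 5/3 - l/3
u(y, c) = 4
x(p, Q) = -9 + Q
g(O) = -159 + O
g(x(G(6), u(4, 3)))/12090 = (-159 + (-9 + 4))/12090 = (-159 - 5)*(1/12090) = -164*1/12090 = -82/6045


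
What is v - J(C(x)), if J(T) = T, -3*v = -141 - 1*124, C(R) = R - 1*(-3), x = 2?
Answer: 250/3 ≈ 83.333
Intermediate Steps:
C(R) = 3 + R (C(R) = R + 3 = 3 + R)
v = 265/3 (v = -(-141 - 1*124)/3 = -(-141 - 124)/3 = -⅓*(-265) = 265/3 ≈ 88.333)
v - J(C(x)) = 265/3 - (3 + 2) = 265/3 - 1*5 = 265/3 - 5 = 250/3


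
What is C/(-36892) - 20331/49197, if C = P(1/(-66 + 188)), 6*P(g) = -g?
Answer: -7957064743/19254525072 ≈ -0.41326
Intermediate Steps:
P(g) = -g/6 (P(g) = (-g)/6 = -g/6)
C = -1/732 (C = -1/(6*(-66 + 188)) = -⅙/122 = -⅙*1/122 = -1/732 ≈ -0.0013661)
C/(-36892) - 20331/49197 = -1/732/(-36892) - 20331/49197 = -1/732*(-1/36892) - 20331*1/49197 = 1/27004944 - 6777/16399 = -7957064743/19254525072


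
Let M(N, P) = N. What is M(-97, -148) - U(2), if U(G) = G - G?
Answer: -97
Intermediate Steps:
U(G) = 0
M(-97, -148) - U(2) = -97 - 1*0 = -97 + 0 = -97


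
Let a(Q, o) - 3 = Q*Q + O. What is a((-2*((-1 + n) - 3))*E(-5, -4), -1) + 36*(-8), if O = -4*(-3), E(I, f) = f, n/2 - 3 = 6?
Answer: 12271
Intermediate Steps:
n = 18 (n = 6 + 2*6 = 6 + 12 = 18)
O = 12
a(Q, o) = 15 + Q² (a(Q, o) = 3 + (Q*Q + 12) = 3 + (Q² + 12) = 3 + (12 + Q²) = 15 + Q²)
a((-2*((-1 + n) - 3))*E(-5, -4), -1) + 36*(-8) = (15 + (-2*((-1 + 18) - 3)*(-4))²) + 36*(-8) = (15 + (-2*(17 - 3)*(-4))²) - 288 = (15 + (-2*14*(-4))²) - 288 = (15 + (-28*(-4))²) - 288 = (15 + 112²) - 288 = (15 + 12544) - 288 = 12559 - 288 = 12271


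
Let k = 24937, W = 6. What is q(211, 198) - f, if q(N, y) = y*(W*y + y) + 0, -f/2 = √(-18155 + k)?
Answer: 274428 + 2*√6782 ≈ 2.7459e+5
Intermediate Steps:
f = -2*√6782 (f = -2*√(-18155 + 24937) = -2*√6782 ≈ -164.71)
q(N, y) = 7*y² (q(N, y) = y*(6*y + y) + 0 = y*(7*y) + 0 = 7*y² + 0 = 7*y²)
q(211, 198) - f = 7*198² - (-2)*√6782 = 7*39204 + 2*√6782 = 274428 + 2*√6782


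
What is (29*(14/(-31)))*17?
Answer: -6902/31 ≈ -222.65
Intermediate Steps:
(29*(14/(-31)))*17 = (29*(14*(-1/31)))*17 = (29*(-14/31))*17 = -406/31*17 = -6902/31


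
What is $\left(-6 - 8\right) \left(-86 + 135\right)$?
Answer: $-686$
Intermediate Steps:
$\left(-6 - 8\right) \left(-86 + 135\right) = \left(-6 - 8\right) 49 = \left(-14\right) 49 = -686$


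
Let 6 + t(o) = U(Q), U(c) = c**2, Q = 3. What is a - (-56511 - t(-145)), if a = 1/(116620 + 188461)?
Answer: 17241347635/305081 ≈ 56514.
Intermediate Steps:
t(o) = 3 (t(o) = -6 + 3**2 = -6 + 9 = 3)
a = 1/305081 ≈ 3.2778e-6
a - (-56511 - t(-145)) = 1/305081 - (-56511 - 1*3) = 1/305081 - (-56511 - 3) = 1/305081 - 1*(-56514) = 1/305081 + 56514 = 17241347635/305081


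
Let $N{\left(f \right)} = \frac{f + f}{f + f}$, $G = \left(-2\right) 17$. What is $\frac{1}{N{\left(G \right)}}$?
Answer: $1$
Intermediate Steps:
$G = -34$
$N{\left(f \right)} = 1$ ($N{\left(f \right)} = \frac{2 f}{2 f} = 2 f \frac{1}{2 f} = 1$)
$\frac{1}{N{\left(G \right)}} = 1^{-1} = 1$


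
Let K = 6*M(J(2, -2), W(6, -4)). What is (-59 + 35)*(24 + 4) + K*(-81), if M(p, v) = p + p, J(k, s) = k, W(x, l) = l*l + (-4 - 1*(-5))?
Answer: -2616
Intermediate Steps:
W(x, l) = 1 + l² (W(x, l) = l² + (-4 + 5) = l² + 1 = 1 + l²)
M(p, v) = 2*p
K = 24 (K = 6*(2*2) = 6*4 = 24)
(-59 + 35)*(24 + 4) + K*(-81) = (-59 + 35)*(24 + 4) + 24*(-81) = -24*28 - 1944 = -672 - 1944 = -2616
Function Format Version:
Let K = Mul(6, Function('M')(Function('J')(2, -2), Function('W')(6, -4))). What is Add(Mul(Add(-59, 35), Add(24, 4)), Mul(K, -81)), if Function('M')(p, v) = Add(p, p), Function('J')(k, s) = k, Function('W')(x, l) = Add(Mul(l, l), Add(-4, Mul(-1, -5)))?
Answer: -2616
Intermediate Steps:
Function('W')(x, l) = Add(1, Pow(l, 2)) (Function('W')(x, l) = Add(Pow(l, 2), Add(-4, 5)) = Add(Pow(l, 2), 1) = Add(1, Pow(l, 2)))
Function('M')(p, v) = Mul(2, p)
K = 24 (K = Mul(6, Mul(2, 2)) = Mul(6, 4) = 24)
Add(Mul(Add(-59, 35), Add(24, 4)), Mul(K, -81)) = Add(Mul(Add(-59, 35), Add(24, 4)), Mul(24, -81)) = Add(Mul(-24, 28), -1944) = Add(-672, -1944) = -2616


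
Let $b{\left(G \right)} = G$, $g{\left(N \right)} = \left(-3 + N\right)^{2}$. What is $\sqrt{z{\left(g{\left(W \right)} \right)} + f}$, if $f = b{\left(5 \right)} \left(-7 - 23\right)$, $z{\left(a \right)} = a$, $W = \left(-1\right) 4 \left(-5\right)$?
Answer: $\sqrt{139} \approx 11.79$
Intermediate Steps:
$W = 20$ ($W = \left(-4\right) \left(-5\right) = 20$)
$f = -150$ ($f = 5 \left(-7 - 23\right) = 5 \left(-30\right) = -150$)
$\sqrt{z{\left(g{\left(W \right)} \right)} + f} = \sqrt{\left(-3 + 20\right)^{2} - 150} = \sqrt{17^{2} - 150} = \sqrt{289 - 150} = \sqrt{139}$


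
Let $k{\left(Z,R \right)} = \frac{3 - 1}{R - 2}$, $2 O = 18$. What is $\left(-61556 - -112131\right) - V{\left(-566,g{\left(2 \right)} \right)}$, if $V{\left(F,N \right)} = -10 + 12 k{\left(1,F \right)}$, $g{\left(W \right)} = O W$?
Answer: $\frac{3591538}{71} \approx 50585.0$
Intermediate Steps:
$O = 9$ ($O = \frac{1}{2} \cdot 18 = 9$)
$g{\left(W \right)} = 9 W$
$k{\left(Z,R \right)} = \frac{2}{-2 + R}$
$V{\left(F,N \right)} = -10 + \frac{24}{-2 + F}$ ($V{\left(F,N \right)} = -10 + 12 \frac{2}{-2 + F} = -10 + \frac{24}{-2 + F}$)
$\left(-61556 - -112131\right) - V{\left(-566,g{\left(2 \right)} \right)} = \left(-61556 - -112131\right) - \frac{2 \left(22 - -2830\right)}{-2 - 566} = \left(-61556 + 112131\right) - \frac{2 \left(22 + 2830\right)}{-568} = 50575 - 2 \left(- \frac{1}{568}\right) 2852 = 50575 - - \frac{713}{71} = 50575 + \frac{713}{71} = \frac{3591538}{71}$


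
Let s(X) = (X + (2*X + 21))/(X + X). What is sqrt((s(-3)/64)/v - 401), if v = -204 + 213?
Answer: I*sqrt(230978)/24 ≈ 20.025*I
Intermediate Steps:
v = 9
s(X) = (21 + 3*X)/(2*X) (s(X) = (X + (21 + 2*X))/((2*X)) = (21 + 3*X)*(1/(2*X)) = (21 + 3*X)/(2*X))
sqrt((s(-3)/64)/v - 401) = sqrt((((3/2)*(7 - 3)/(-3))/64)/9 - 401) = sqrt((((3/2)*(-1/3)*4)*(1/64))*(1/9) - 401) = sqrt(-2*1/64*(1/9) - 401) = sqrt(-1/32*1/9 - 401) = sqrt(-1/288 - 401) = sqrt(-115489/288) = I*sqrt(230978)/24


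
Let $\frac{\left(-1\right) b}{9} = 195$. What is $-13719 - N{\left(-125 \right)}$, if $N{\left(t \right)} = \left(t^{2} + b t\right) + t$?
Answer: $-248594$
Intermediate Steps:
$b = -1755$ ($b = \left(-9\right) 195 = -1755$)
$N{\left(t \right)} = t^{2} - 1754 t$ ($N{\left(t \right)} = \left(t^{2} - 1755 t\right) + t = t^{2} - 1754 t$)
$-13719 - N{\left(-125 \right)} = -13719 - - 125 \left(-1754 - 125\right) = -13719 - \left(-125\right) \left(-1879\right) = -13719 - 234875 = -248594$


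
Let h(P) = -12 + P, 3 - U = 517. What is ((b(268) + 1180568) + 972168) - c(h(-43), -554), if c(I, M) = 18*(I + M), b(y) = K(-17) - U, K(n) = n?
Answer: 2164195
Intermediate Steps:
U = -514 (U = 3 - 1*517 = 3 - 517 = -514)
b(y) = 497 (b(y) = -17 - 1*(-514) = -17 + 514 = 497)
c(I, M) = 18*I + 18*M
((b(268) + 1180568) + 972168) - c(h(-43), -554) = ((497 + 1180568) + 972168) - (18*(-12 - 43) + 18*(-554)) = (1181065 + 972168) - (18*(-55) - 9972) = 2153233 - (-990 - 9972) = 2153233 - 1*(-10962) = 2153233 + 10962 = 2164195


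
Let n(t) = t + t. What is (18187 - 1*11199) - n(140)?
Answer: 6708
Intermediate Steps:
n(t) = 2*t
(18187 - 1*11199) - n(140) = (18187 - 1*11199) - 2*140 = (18187 - 11199) - 1*280 = 6988 - 280 = 6708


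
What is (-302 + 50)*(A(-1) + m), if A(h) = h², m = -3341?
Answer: 841680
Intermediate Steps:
(-302 + 50)*(A(-1) + m) = (-302 + 50)*((-1)² - 3341) = -252*(1 - 3341) = -252*(-3340) = 841680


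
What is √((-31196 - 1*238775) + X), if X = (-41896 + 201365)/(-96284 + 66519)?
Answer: 2*I*√59796741160815/29765 ≈ 519.59*I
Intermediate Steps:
X = -159469/29765 (X = 159469/(-29765) = 159469*(-1/29765) = -159469/29765 ≈ -5.3576)
√((-31196 - 1*238775) + X) = √((-31196 - 1*238775) - 159469/29765) = √((-31196 - 238775) - 159469/29765) = √(-269971 - 159469/29765) = √(-8035846284/29765) = 2*I*√59796741160815/29765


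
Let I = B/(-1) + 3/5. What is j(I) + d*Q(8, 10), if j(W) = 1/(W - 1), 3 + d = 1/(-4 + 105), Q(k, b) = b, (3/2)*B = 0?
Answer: -6545/202 ≈ -32.401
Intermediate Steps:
B = 0 (B = (⅔)*0 = 0)
d = -302/101 (d = -3 + 1/(-4 + 105) = -3 + 1/101 = -302/101 ≈ -2.9901)
I = ⅗ (I = 0/(-1) + 3/5 = 0*(-1) + 3*(⅕) = 0 + ⅗ = ⅗ ≈ 0.60000)
j(W) = 1/(-1 + W)
j(I) + d*Q(8, 10) = 1/(-1 + ⅗) - 302/101*10 = 1/(-⅖) - 3020/101 = -5/2 - 3020/101 = -6545/202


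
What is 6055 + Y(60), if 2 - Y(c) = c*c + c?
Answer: 2397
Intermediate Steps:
Y(c) = 2 - c - c**2 (Y(c) = 2 - (c*c + c) = 2 - (c**2 + c) = 2 - (c + c**2) = 2 + (-c - c**2) = 2 - c - c**2)
6055 + Y(60) = 6055 + (2 - 1*60 - 1*60**2) = 6055 + (2 - 60 - 1*3600) = 6055 + (2 - 60 - 3600) = 6055 - 3658 = 2397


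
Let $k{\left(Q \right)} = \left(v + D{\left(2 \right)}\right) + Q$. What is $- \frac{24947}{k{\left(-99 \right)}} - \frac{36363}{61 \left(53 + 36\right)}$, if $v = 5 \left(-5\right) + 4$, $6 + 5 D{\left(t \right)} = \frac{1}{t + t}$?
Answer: $\frac{2620637711}{13154467} \approx 199.22$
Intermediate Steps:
$D{\left(t \right)} = - \frac{6}{5} + \frac{1}{10 t}$ ($D{\left(t \right)} = - \frac{6}{5} + \frac{1}{5 \left(t + t\right)} = - \frac{6}{5} + \frac{1}{5 \cdot 2 t} = - \frac{6}{5} + \frac{\frac{1}{2} \frac{1}{t}}{5} = - \frac{6}{5} + \frac{1}{10 t}$)
$v = -21$ ($v = -25 + 4 = -21$)
$k{\left(Q \right)} = - \frac{443}{20} + Q$ ($k{\left(Q \right)} = \left(-21 + \frac{1 - 24}{10 \cdot 2}\right) + Q = \left(-21 + \frac{1}{10} \cdot \frac{1}{2} \left(1 - 24\right)\right) + Q = \left(-21 + \frac{1}{10} \cdot \frac{1}{2} \left(-23\right)\right) + Q = \left(-21 - \frac{23}{20}\right) + Q = - \frac{443}{20} + Q$)
$- \frac{24947}{k{\left(-99 \right)}} - \frac{36363}{61 \left(53 + 36\right)} = - \frac{24947}{- \frac{443}{20} - 99} - \frac{36363}{61 \left(53 + 36\right)} = - \frac{24947}{- \frac{2423}{20}} - \frac{36363}{61 \cdot 89} = \left(-24947\right) \left(- \frac{20}{2423}\right) - \frac{36363}{5429} = \frac{498940}{2423} - \frac{36363}{5429} = \frac{2620637711}{13154467}$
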